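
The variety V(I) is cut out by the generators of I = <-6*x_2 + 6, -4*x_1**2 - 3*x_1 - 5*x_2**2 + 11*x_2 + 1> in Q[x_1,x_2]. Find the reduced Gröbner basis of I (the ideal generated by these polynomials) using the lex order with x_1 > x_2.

f_1 = -6*x_2 + 6, LT = x_2.
f_2 = -4*x_1**2 - 3*x_1 - 5*x_2**2 + 11*x_2 + 1, LT = x_1**2.

S(f_1,f_2): leading monomials are coprime, so the S-polynomial reduces to 0 (Buchberger's first criterion).
Every S-polynomial of the final basis reduces to 0, so we have a Gröbner basis.

G = {x_1**2 + 3/4*x_1 - 7/4, x_2 - 1}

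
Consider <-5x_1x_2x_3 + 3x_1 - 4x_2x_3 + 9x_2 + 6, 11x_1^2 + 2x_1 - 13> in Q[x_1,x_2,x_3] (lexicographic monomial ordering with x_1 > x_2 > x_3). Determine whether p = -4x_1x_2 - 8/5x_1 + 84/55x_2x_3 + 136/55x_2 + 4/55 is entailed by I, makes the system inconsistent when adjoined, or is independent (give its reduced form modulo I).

First compute the reduced Gröbner basis of I by Buchberger's algorithm.
f_1 = -5x_1x_2x_3 + 3x_1 - 4x_2x_3 + 9x_2 + 6, LT = x_1x_2x_3.
f_2 = 11x_1^2 + 2x_1 - 13, LT = x_1^2.

S(f_1,f_2): lcm = x_1^2x_2x_3. S = -3/5x_1^2 + 34/55x_1x_2x_3 - 9/5x_1x_2 - 6/5x_1 + 13/11x_2x_3.
  leading term x_1^2: subtract (-3/55)·f_2 from -3/5x_1^2 + 34/55x_1x_2x_3 - 9/5x_1x_2 - 6/5x_1 + 13/11x_2x_3 → 34/55x_1x_2x_3 - 9/5x_1x_2 - 12/11x_1 + 13/11x_2x_3 - 39/55
  leading term x_1x_2x_3: subtract (-34/275)·f_1 from 34/55x_1x_2x_3 - 9/5x_1x_2 - 12/11x_1 + 13/11x_2x_3 - 39/55 → -9/5x_1x_2 - 18/25x_1 + 189/275x_2x_3 + 306/275x_2 + 9/275
  leading term x_1x_2: no divisor's leading term divides it; move -9/5x_1x_2 to the remainder.
  leading term x_1: no divisor's leading term divides it; move -18/25x_1 to the remainder.
  leading term x_2x_3: no divisor's leading term divides it; move 189/275x_2x_3 to the remainder.
  leading term x_2: no divisor's leading term divides it; move 306/275x_2 to the remainder.
  leading term 1: no divisor's leading term divides it; move 9/275 to the remainder.
  remainder -9/5x_1x_2 - 18/25x_1 + 189/275x_2x_3 + 306/275x_2 + 9/275 ≠ 0; add h_3 = -9/5x_1x_2 - 18/25x_1 + 189/275x_2x_3 + 306/275x_2 + 9/275 to the basis.

S(f_1,h_3): lcm = x_1x_2x_3. S = -2/5x_1x_3 - 3/5x_1 + 21/55x_2x_3^2 + 78/55x_2x_3 - 9/5x_2 + 1/55x_3 - 6/5.
  leading term x_1x_3: no divisor's leading term divides it; move -2/5x_1x_3 to the remainder.
  leading term x_1: no divisor's leading term divides it; move -3/5x_1 to the remainder.
  leading term x_2x_3^2: no divisor's leading term divides it; move 21/55x_2x_3^2 to the remainder.
  leading term x_2x_3: no divisor's leading term divides it; move 78/55x_2x_3 to the remainder.
  leading term x_2: no divisor's leading term divides it; move -9/5x_2 to the remainder.
  leading term x_3: no divisor's leading term divides it; move 1/55x_3 to the remainder.
  leading term 1: no divisor's leading term divides it; move -6/5 to the remainder.
  remainder -2/5x_1x_3 - 3/5x_1 + 21/55x_2x_3^2 + 78/55x_2x_3 - 9/5x_2 + 1/55x_3 - 6/5 ≠ 0; add h_4 = -2/5x_1x_3 - 3/5x_1 + 21/55x_2x_3^2 + 78/55x_2x_3 - 9/5x_2 + 1/55x_3 - 6/5 to the basis.

S(f_1,h_4): lcm = x_1x_2x_3. S = -3/2x_1x_2 - 3/5x_1 + 21/22x_2^2x_3^2 + 39/11x_2^2x_3 - 9/2x_2^2 + 93/110x_2x_3 - 24/5x_2 - 6/5.
  leading term x_1x_2: subtract (5/6)·h_3 from -3/2x_1x_2 - 3/5x_1 + 21/22x_2^2x_3^2 + 39/11x_2^2x_3 - 9/2x_2^2 + 93/110x_2x_3 - 24/5x_2 - 6/5 → 21/22x_2^2x_3^2 + 39/11x_2^2x_3 - 9/2x_2^2 + 3/11x_2x_3 - 63/11x_2 - 27/22
  leading term x_2^2x_3^2: no divisor's leading term divides it; move 21/22x_2^2x_3^2 to the remainder.
  leading term x_2^2x_3: no divisor's leading term divides it; move 39/11x_2^2x_3 to the remainder.
  leading term x_2^2: no divisor's leading term divides it; move -9/2x_2^2 to the remainder.
  leading term x_2x_3: no divisor's leading term divides it; move 3/11x_2x_3 to the remainder.
  leading term x_2: no divisor's leading term divides it; move -63/11x_2 to the remainder.
  leading term 1: no divisor's leading term divides it; move -27/22 to the remainder.
  remainder 21/22x_2^2x_3^2 + 39/11x_2^2x_3 - 9/2x_2^2 + 3/11x_2x_3 - 63/11x_2 - 27/22 ≠ 0; add h_5 = 21/22x_2^2x_3^2 + 39/11x_2^2x_3 - 9/2x_2^2 + 3/11x_2x_3 - 63/11x_2 - 27/22 to the basis.

The other S-polynomials (S(f_2,h_3), S(f_2,h_4), S(h_3,h_4), S(f_1,h_5), S(f_2,h_5), S(h_3,h_5), S(h_4,h_5)) all reduce to 0 modulo the current basis, so we have a Gröbner basis.
Inter-reduce: drop elements whose leading term is divisible by another's, tail-reduce, and make monic.
Reduced Gröbner basis: {x_1^2 + 2/11x_1 - 13/11, x_1x_2 + 2/5x_1 - 21/55x_2x_3 - 34/55x_2 - 1/55, x_1x_3 + 3/2x_1 - 21/22x_2x_3^2 - 39/11x_2x_3 + 9/2x_2 - 1/22x_3 + 3, x_2^2x_3^2 + 26/7x_2^2x_3 - 33/7x_2^2 + 2/7x_2x_3 - 6x_2 - 9/7}.
Label its elements g_1 = x_1^2 + 2/11x_1 - 13/11, g_2 = x_1x_2 + 2/5x_1 - 21/55x_2x_3 - 34/55x_2 - 1/55, g_3 = x_1x_3 + 3/2x_1 - 21/22x_2x_3^2 - 39/11x_2x_3 + 9/2x_2 - 1/22x_3 + 3, g_4 = x_2^2x_3^2 + 26/7x_2^2x_3 - 33/7x_2^2 + 2/7x_2x_3 - 6x_2 - 9/7.

Reduce p = -4x_1x_2 - 8/5x_1 + 84/55x_2x_3 + 136/55x_2 + 4/55 modulo G:
  leading term x_1x_2: subtract (-4)·g_2 from -4x_1x_2 - 8/5x_1 + 84/55x_2x_3 + 136/55x_2 + 4/55 → 0
  normal form = 0.
Since the normal form is 0, p ∈ I.

Ideal membership is decidable via reduction modulo a Gröbner basis.

-4x_1x_2 - 8/5x_1 + 84/55x_2x_3 + 136/55x_2 + 4/55 lies in I (it reduces to 0).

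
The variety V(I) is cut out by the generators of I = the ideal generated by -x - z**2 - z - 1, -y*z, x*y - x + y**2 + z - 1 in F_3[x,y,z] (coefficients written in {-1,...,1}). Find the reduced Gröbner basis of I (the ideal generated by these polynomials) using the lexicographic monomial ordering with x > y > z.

G = {x + z**2 + z + 1, y**2 - y + z**2 - z, y*z, z**3 - z**2}

f_1 = -x - z**2 - z - 1, LT = x.
f_2 = -y*z, LT = y*z.
f_3 = x*y - x + y**2 + z - 1, LT = x*y.

S(f_1,f_2): leading monomials are coprime, so the S-polynomial reduces to 0 (Buchberger's first criterion).
S(f_1,f_3): lcm = x*y. S = x - y**2 + y*z**2 + y*z + y - z + 1.
  leading term x: subtract (-1)·f_1 from x - y**2 + y*z**2 + y*z + y - z + 1 → -y**2 + y*z**2 + y*z + y - z**2 + z
  leading term y**2: no divisor's leading term divides it; move -y**2 to the remainder.
  leading term y*z**2: subtract (-z)·f_2 from y*z**2 + y*z + y - z**2 + z → y*z + y - z**2 + z
  leading term y*z: subtract (-1)·f_2 from y*z + y - z**2 + z → y - z**2 + z
  leading term y: no divisor's leading term divides it; move y to the remainder.
  leading term z**2: no divisor's leading term divides it; move -z**2 to the remainder.
  leading term z: no divisor's leading term divides it; move z to the remainder.
  remainder -y**2 + y - z**2 + z ≠ 0; add g_4 = -y**2 + y - z**2 + z to the basis.

S(f_2,f_3): lcm = x*y*z. S = x*z - y**2*z - z**2 + z.
  leading term x*z: subtract (-z)·f_1 from x*z - y**2*z - z**2 + z → -y**2*z - z**3 + z**2
  leading term y**2*z: subtract (y)·f_2 from -y**2*z - z**3 + z**2 → -z**3 + z**2
  leading term z**3: no divisor's leading term divides it; move -z**3 to the remainder.
  leading term z**2: no divisor's leading term divides it; move z**2 to the remainder.
  remainder -z**3 + z**2 ≠ 0; add g_5 = -z**3 + z**2 to the basis.

S(f_1,g_4): leading monomials are coprime, so the S-polynomial reduces to 0 (Buchberger's first criterion).
S(f_2,g_4): lcm = y**2*z. S = y*z - z**3 + z**2.
  leading term y*z: subtract (-1)·f_2 from y*z - z**3 + z**2 → -z**3 + z**2
  leading term z**3: subtract (1)·g_5 from -z**3 + z**2 → 0
  remainder 0.

S(f_3,g_4): lcm = x*y**2. S = -x*z**2 + x*z + y**3 + y*z - y.
  leading term x*z**2: subtract (z**2)·f_1 from -x*z**2 + x*z + y**3 + y*z - y → x*z + y**3 + y*z - y + z**4 + z**3 + z**2
  leading term x*z: subtract (-z)·f_1 from x*z + y**3 + y*z - y + z**4 + z**3 + z**2 → y**3 + y*z - y + z**4 - z
  leading term y**3: subtract (-y)·g_4 from y**3 + y*z - y + z**4 - z → y**2 - y*z**2 - y*z - y + z**4 - z
  leading term y**2: subtract (-1)·g_4 from y**2 - y*z**2 - y*z - y + z**4 - z → -y*z**2 - y*z + z**4 - z**2
  leading term y*z**2: subtract (z)·f_2 from -y*z**2 - y*z + z**4 - z**2 → -y*z + z**4 - z**2
  leading term y*z: subtract (1)·f_2 from -y*z + z**4 - z**2 → z**4 - z**2
  leading term z**4: subtract (-z)·g_5 from z**4 - z**2 → z**3 - z**2
  leading term z**3: subtract (-1)·g_5 from z**3 - z**2 → 0
  remainder 0.

S(f_1,g_5): leading monomials are coprime, so the S-polynomial reduces to 0 (Buchberger's first criterion).
S(f_2,g_5): lcm = y*z**3. S = y*z**2.
  leading term y*z**2: subtract (-z)·f_2 from y*z**2 → 0
  remainder 0.

S(f_3,g_5): leading monomials are coprime, so the S-polynomial reduces to 0 (Buchberger's first criterion).
S(g_4,g_5): leading monomials are coprime, so the S-polynomial reduces to 0 (Buchberger's first criterion).
Every S-polynomial of the final basis reduces to 0, so we have a Gröbner basis.
Inter-reduce: drop elements whose leading term is divisible by another's, tail-reduce, and make monic.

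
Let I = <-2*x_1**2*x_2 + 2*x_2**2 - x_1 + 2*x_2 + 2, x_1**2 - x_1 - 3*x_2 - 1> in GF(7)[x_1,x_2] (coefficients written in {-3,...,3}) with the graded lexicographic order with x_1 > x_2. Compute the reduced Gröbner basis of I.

Buchberger's algorithm terminates because the ascending chain of leading-term ideals stabilizes.

f_1 = -2*x_1**2*x_2 + 2*x_2**2 - x_1 + 2*x_2 + 2, LT = x_1**2*x_2.
f_2 = x_1**2 - x_1 - 3*x_2 - 1, LT = x_1**2.

S(f_1,f_2): lcm = x_1**2*x_2. S = x_1*x_2 + 2*x_2**2 - 3*x_1 - 1.
  leading term x_1*x_2: no divisor's leading term divides it; move x_1*x_2 to the remainder.
  leading term x_2**2: no divisor's leading term divides it; move 2*x_2**2 to the remainder.
  leading term x_1: no divisor's leading term divides it; move -3*x_1 to the remainder.
  leading term 1: no divisor's leading term divides it; move -1 to the remainder.
  remainder x_1*x_2 + 2*x_2**2 - 3*x_1 - 1 ≠ 0; add g_3 = x_1*x_2 + 2*x_2**2 - 3*x_1 - 1 to the basis.

S(f_1,g_3): lcm = x_1**2*x_2. S = -2*x_1*x_2**2 + 3*x_1**2 - x_2**2 - 2*x_1 - x_2 - 1.
  leading term x_1*x_2**2: subtract (-2*x_2)·g_3 from -2*x_1*x_2**2 + 3*x_1**2 - x_2**2 - 2*x_1 - x_2 - 1 → -3*x_2**3 + 3*x_1**2 + x_1*x_2 - x_2**2 - 2*x_1 - 3*x_2 - 1
  leading term x_2**3: no divisor's leading term divides it; move -3*x_2**3 to the remainder.
  leading term x_1**2: subtract (3)·f_2 from 3*x_1**2 + x_1*x_2 - x_2**2 - 2*x_1 - 3*x_2 - 1 → x_1*x_2 - x_2**2 + x_1 - x_2 + 2
  leading term x_1*x_2: subtract (1)·g_3 from x_1*x_2 - x_2**2 + x_1 - x_2 + 2 → -3*x_2**2 - 3*x_1 - x_2 + 3
  leading term x_2**2: no divisor's leading term divides it; move -3*x_2**2 to the remainder.
  leading term x_1: no divisor's leading term divides it; move -3*x_1 to the remainder.
  leading term x_2: no divisor's leading term divides it; move -x_2 to the remainder.
  leading term 1: no divisor's leading term divides it; move 3 to the remainder.
  remainder -3*x_2**3 - 3*x_2**2 - 3*x_1 - x_2 + 3 ≠ 0; add g_4 = -3*x_2**3 - 3*x_2**2 - 3*x_1 - x_2 + 3 to the basis.

The other S-polynomials (S(f_2,g_3), S(f_1,g_4), S(f_2,g_4), S(g_3,g_4)) all reduce to 0 modulo the current basis, so we have a Gröbner basis.
Inter-reduce: drop elements whose leading term is divisible by another's, tail-reduce, and make monic.

G = {x_2**3 + x_2**2 + x_1 - 2*x_2 - 1, x_1**2 - x_1 - 3*x_2 - 1, x_1*x_2 + 2*x_2**2 - 3*x_1 - 1}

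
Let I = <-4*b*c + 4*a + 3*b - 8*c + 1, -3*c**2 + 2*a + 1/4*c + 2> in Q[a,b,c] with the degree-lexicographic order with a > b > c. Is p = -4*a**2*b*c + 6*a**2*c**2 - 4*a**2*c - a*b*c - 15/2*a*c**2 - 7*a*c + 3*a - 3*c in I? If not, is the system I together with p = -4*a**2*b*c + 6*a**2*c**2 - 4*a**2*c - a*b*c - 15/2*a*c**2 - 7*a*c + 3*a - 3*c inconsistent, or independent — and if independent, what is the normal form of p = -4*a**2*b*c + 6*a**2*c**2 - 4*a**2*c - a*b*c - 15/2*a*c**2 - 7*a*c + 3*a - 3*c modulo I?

First compute the reduced Gröbner basis of I by Buchberger's algorithm.
f_1 = -4*b*c + 4*a + 3*b - 8*c + 1, LT = b*c.
f_2 = -3*c**2 + 2*a + 1/4*c + 2, LT = c**2.

S(f_1,f_2): lcm = b*c**2. S = 2/3*a*b - a*c - 2/3*b*c + 2*c**2 + 2/3*b - 1/4*c.
  leading term a*b: no divisor's leading term divides it; move 2/3*a*b to the remainder.
  leading term a*c: no divisor's leading term divides it; move -a*c to the remainder.
  leading term b*c: subtract (1/6)·f_1 from -2/3*b*c + 2*c**2 + 2/3*b - 1/4*c → 2*c**2 - 2/3*a + 1/6*b + 13/12*c - 1/6
  leading term c**2: subtract (-2/3)·f_2 from 2*c**2 - 2/3*a + 1/6*b + 13/12*c - 1/6 → 2/3*a + 1/6*b + 5/4*c + 7/6
  leading term a: no divisor's leading term divides it; move 2/3*a to the remainder.
  leading term b: no divisor's leading term divides it; move 1/6*b to the remainder.
  leading term c: no divisor's leading term divides it; move 5/4*c to the remainder.
  leading term 1: no divisor's leading term divides it; move 7/6 to the remainder.
  remainder 2/3*a*b - a*c + 2/3*a + 1/6*b + 5/4*c + 7/6 ≠ 0; add h_3 = 2/3*a*b - a*c + 2/3*a + 1/6*b + 5/4*c + 7/6 to the basis.

S(f_1,h_3): lcm = a*b*c. S = 3/2*a*c**2 - a**2 - 3/4*a*b + a*c - 1/4*b*c - 15/8*c**2 - 1/4*a - 7/4*c.
  leading term a*c**2: subtract (-1/2*a)·f_2 from 3/2*a*c**2 - a**2 - 3/4*a*b + a*c - 1/4*b*c - 15/8*c**2 - 1/4*a - 7/4*c → -3/4*a*b + 9/8*a*c - 1/4*b*c - 15/8*c**2 + 3/4*a - 7/4*c
  leading term a*b: subtract (-9/8)·h_3 from -3/4*a*b + 9/8*a*c - 1/4*b*c - 15/8*c**2 + 3/4*a - 7/4*c → -1/4*b*c - 15/8*c**2 + 3/2*a + 3/16*b - 11/32*c + 21/16
  leading term b*c: subtract (1/16)·f_1 from -1/4*b*c - 15/8*c**2 + 3/2*a + 3/16*b - 11/32*c + 21/16 → -15/8*c**2 + 5/4*a + 5/32*c + 5/4
  leading term c**2: subtract (5/8)·f_2 from -15/8*c**2 + 5/4*a + 5/32*c + 5/4 → 0
  remainder 0.

S(f_2,h_3): leading monomials are coprime, so the S-polynomial reduces to 0 (Buchberger's first criterion).
Every S-polynomial of the final basis reduces to 0, so we have a Gröbner basis.
Inter-reduce: drop elements whose leading term is divisible by another's, tail-reduce, and make monic.
Reduced Gröbner basis: {a*b - 3/2*a*c + a + 1/4*b + 15/8*c + 7/4, b*c - a - 3/4*b + 2*c - 1/4, c**2 - 2/3*a - 1/12*c - 2/3}.
Label its elements g_1 = a*b - 3/2*a*c + a + 1/4*b + 15/8*c + 7/4, g_2 = b*c - a - 3/4*b + 2*c - 1/4, g_3 = c**2 - 2/3*a - 1/12*c - 2/3.

Reduce p = -4*a**2*b*c + 6*a**2*c**2 - 4*a**2*c - a*b*c - 15/2*a*c**2 - 7*a*c + 3*a - 3*c modulo G:
  leading term a**2*b*c: subtract (-4*a*c)·g_1 from -4*a**2*b*c + 6*a**2*c**2 - 4*a**2*c - a*b*c - 15/2*a*c**2 - 7*a*c + 3*a - 3*c → 3*a - 3*c
  leading term a: no divisor's leading term divides it; move 3*a to the remainder.
  leading term c: no divisor's leading term divides it; move -3*c to the remainder.
  normal form = 3*a - 3*c.
The normal form is nonzero, so p ∉ I. Since p minus its normal form lies in I, I + (p) = I + (r) where r = 3*a - 3*c; decide whether this ideal is the whole ring.
Run Buchberger on G together with r (pairs among the g_i already reduce to 0 since G is a Gröbner basis):
g_1 = a*b - 3/2*a*c + a + 1/4*b + 15/8*c + 7/4, LT = a*b.
g_2 = b*c - a - 3/4*b + 2*c - 1/4, LT = b*c.
g_3 = c**2 - 2/3*a - 1/12*c - 2/3, LT = c**2.
r = 3*a - 3*c, LT = a.

S(g_1,g_2): lcm = a*b*c. S = -3/2*a*c**2 + a**2 + 3/4*a*b - a*c + 1/4*b*c + 15/8*c**2 + 1/4*a + 7/4*c.
  leading term a*c**2: subtract (-3/2*a)·g_3 from -3/2*a*c**2 + a**2 + 3/4*a*b - a*c + 1/4*b*c + 15/8*c**2 + 1/4*a + 7/4*c → 3/4*a*b - 9/8*a*c + 1/4*b*c + 15/8*c**2 - 3/4*a + 7/4*c
  leading term a*b: subtract (3/4)·g_1 from 3/4*a*b - 9/8*a*c + 1/4*b*c + 15/8*c**2 - 3/4*a + 7/4*c → 1/4*b*c + 15/8*c**2 - 3/2*a - 3/16*b + 11/32*c - 21/16
  leading term b*c: subtract (1/4)·g_2 from 1/4*b*c + 15/8*c**2 - 3/2*a - 3/16*b + 11/32*c - 21/16 → 15/8*c**2 - 5/4*a - 5/32*c - 5/4
  leading term c**2: subtract (15/8)·g_3 from 15/8*c**2 - 5/4*a - 5/32*c - 5/4 → 0
  remainder 0.

S(g_1,g_3): leading monomials are coprime, so the S-polynomial reduces to 0 (Buchberger's first criterion).
S(g_1,r): lcm = a*b. S = -3/2*a*c + b*c + a + 1/4*b + 15/8*c + 7/4.
  leading term a*c: subtract (-1/2*c)·r from -3/2*a*c + b*c + a + 1/4*b + 15/8*c + 7/4 → b*c - 3/2*c**2 + a + 1/4*b + 15/8*c + 7/4
  leading term b*c: subtract (1)·g_2 from b*c - 3/2*c**2 + a + 1/4*b + 15/8*c + 7/4 → -3/2*c**2 + 2*a + b - 1/8*c + 2
  leading term c**2: subtract (-3/2)·g_3 from -3/2*c**2 + 2*a + b - 1/8*c + 2 → a + b - 1/4*c + 1
  leading term a: subtract (1/3)·r from a + b - 1/4*c + 1 → b + 3/4*c + 1
  leading term b: no divisor's leading term divides it; move b to the remainder.
  leading term c: no divisor's leading term divides it; move 3/4*c to the remainder.
  leading term 1: no divisor's leading term divides it; move 1 to the remainder.
  remainder b + 3/4*c + 1 ≠ 0; add m_5 = b + 3/4*c + 1 to the basis.

S(g_2,g_3): lcm = b*c**2. S = 2/3*a*b - a*c - 2/3*b*c + 2*c**2 + 2/3*b - 1/4*c.
  leading term a*b: subtract (2/3)·g_1 from 2/3*a*b - a*c - 2/3*b*c + 2*c**2 + 2/3*b - 1/4*c → -2/3*b*c + 2*c**2 - 2/3*a + 1/2*b - 3/2*c - 7/6
  leading term b*c: subtract (-2/3)·g_2 from -2/3*b*c + 2*c**2 - 2/3*a + 1/2*b - 3/2*c - 7/6 → 2*c**2 - 4/3*a - 1/6*c - 4/3
  leading term c**2: subtract (2)·g_3 from 2*c**2 - 4/3*a - 1/6*c - 4/3 → 0
  remainder 0.

S(g_2,r): leading monomials are coprime, so the S-polynomial reduces to 0 (Buchberger's first criterion).
S(g_3,r): leading monomials are coprime, so the S-polynomial reduces to 0 (Buchberger's first criterion).
S(g_1,m_5): lcm = a*b. S = -9/4*a*c + 1/4*b + 15/8*c + 7/4.
  leading term a*c: subtract (-3/4*c)·r from -9/4*a*c + 1/4*b + 15/8*c + 7/4 → -9/4*c**2 + 1/4*b + 15/8*c + 7/4
  leading term c**2: subtract (-9/4)·g_3 from -9/4*c**2 + 1/4*b + 15/8*c + 7/4 → -3/2*a + 1/4*b + 27/16*c + 1/4
  leading term a: subtract (-1/2)·r from -3/2*a + 1/4*b + 27/16*c + 1/4 → 1/4*b + 3/16*c + 1/4
  leading term b: subtract (1/4)·m_5 from 1/4*b + 3/16*c + 1/4 → 0
  remainder 0.

S(g_2,m_5): lcm = b*c. S = -3/4*c**2 - a - 3/4*b + c - 1/4.
  leading term c**2: subtract (-3/4)·g_3 from -3/4*c**2 - a - 3/4*b + c - 1/4 → -3/2*a - 3/4*b + 15/16*c - 3/4
  leading term a: subtract (-1/2)·r from -3/2*a - 3/4*b + 15/16*c - 3/4 → -3/4*b - 9/16*c - 3/4
  leading term b: subtract (-3/4)·m_5 from -3/4*b - 9/16*c - 3/4 → 0
  remainder 0.

S(g_3,m_5): leading monomials are coprime, so the S-polynomial reduces to 0 (Buchberger's first criterion).
S(r,m_5): leading monomials are coprime, so the S-polynomial reduces to 0 (Buchberger's first criterion).
Every S-polynomial of the final basis reduces to 0, so we have a Gröbner basis.
Inter-reduce: drop elements whose leading term is divisible by another's, tail-reduce, and make monic.
Reduced Gröbner basis: {c**2 - 3/4*c - 2/3, a - c, b + 3/4*c + 1}.
The reduced Gröbner basis of I + (p) is {c**2 - 3/4*c - 2/3, a - c, b + 3/4*c + 1} ≠ {1}, a proper ideal, so the enlarged system stays consistent: p is independent of I, with normal form 3*a - 3*c.

-4*a**2*b*c + 6*a**2*c**2 - 4*a**2*c - a*b*c - 15/2*a*c**2 - 7*a*c + 3*a - 3*c is independent of I; its normal form modulo I is 3*a - 3*c.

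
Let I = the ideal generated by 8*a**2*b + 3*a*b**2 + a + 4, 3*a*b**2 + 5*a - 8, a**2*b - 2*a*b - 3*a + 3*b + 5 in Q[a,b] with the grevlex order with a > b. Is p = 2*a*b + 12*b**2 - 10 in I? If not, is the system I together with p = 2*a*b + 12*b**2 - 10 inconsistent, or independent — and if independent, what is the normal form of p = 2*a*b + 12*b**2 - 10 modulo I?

2*a*b + 12*b**2 - 10 lies in I (it reduces to 0).

First compute the reduced Gröbner basis of I by Buchberger's algorithm.
f_1 = 8*a**2*b + 3*a*b**2 + a + 4, LT = a**2*b.
f_2 = 3*a*b**2 + 5*a - 8, LT = a*b**2.
f_3 = a**2*b - 2*a*b - 3*a + 3*b + 5, LT = a**2*b.

S(f_1,f_2): lcm = a**2*b**2. S = 3/8*a*b**3 - 5/3*a**2 + 1/8*a*b + 8/3*a + 1/2*b.
  reduce S modulo (f_1, f_2, f_3):
  remainder -5/3*a**2 - 1/2*a*b + 8/3*a + 3/2*b ≠ 0; add h_4 = -5/3*a**2 - 1/2*a*b + 8/3*a + 3/2*b to the basis.

S(f_1,f_3): lcm = a**2*b. S = 3/8*a*b**2 + 2*a*b + 25/8*a - 3*b - 9/2.
  reduce S modulo (f_1, f_2, f_3, h_4):
  remainder 2*a*b + 5/2*a - 3*b - 7/2 ≠ 0; add h_5 = 2*a*b + 5/2*a - 3*b - 7/2 to the basis.

S(f_2,f_3): lcm = a**2*b**2. S = 2*a*b**2 + 5/3*a**2 + 3*a*b - 3*b**2 - 8/3*a - 5*b.
  reduce S modulo (f_1, f_2, f_3, h_4, h_5):
  remainder -3*b**2 - 155/24*a + 1/4*b + 233/24 ≠ 0; add h_6 = -3*b**2 - 155/24*a + 1/4*b + 233/24 to the basis.

S(f_1,h_4): lcm = a**2*b. S = 3/40*a*b**2 + 8/5*a*b + 9/10*b**2 + 1/8*a + 1/2.
  reduce S modulo (f_1, f_2, f_3, h_4, h_5, h_6):
  remainder -63/16*a + 99/40*b + 513/80 ≠ 0; add h_7 = -63/16*a + 99/40*b + 513/80 to the basis.

S(f_2,h_4): lcm = a**2*b**2. S = -3/10*a*b**3 + 8/5*a*b**2 + 9/10*b**3 + 5/3*a**2 - 8/3*a.
  reduce S modulo (f_1, f_2, f_3, h_4, h_5, h_6, h_7):
  remainder 16/35*b + 16/35 ≠ 0; add h_8 = 16/35*b + 16/35 to the basis.

The other S-polynomials (S(f_3,h_4), S(f_1,h_5), S(f_2,h_5), S(f_3,h_5), S(h_4,h_5), S(f_1,h_6), S(f_2,h_6), S(f_3,h_6), S(h_4,h_6), S(h_5,h_6), S(f_1,h_7), S(f_2,h_7), S(f_3,h_7), S(h_4,h_7), S(h_5,h_7), S(h_6,h_7), S(f_1,h_8), S(f_2,h_8), S(f_3,h_8), S(h_4,h_8), S(h_5,h_8), S(h_6,h_8), S(h_7,h_8)) all reduce to 0 modulo the current basis, so we have a Gröbner basis.
Inter-reduce: drop elements whose leading term is divisible by another's, tail-reduce, and make monic.
Reduced Gröbner basis: {a - 1, b + 1}.
Label its elements g_1 = a - 1, g_2 = b + 1.

Reduce p = 2*a*b + 12*b**2 - 10 modulo G:
  leading term a*b: subtract (2*b)·g_1 from 2*a*b + 12*b**2 - 10 → 12*b**2 + 2*b - 10
  leading term b**2: subtract (12*b)·g_2 from 12*b**2 + 2*b - 10 → -10*b - 10
  leading term b: subtract (-10)·g_2 from -10*b - 10 → 0
  normal form = 0.
Since the normal form is 0, p ∈ I.

Ideal membership is decidable via reduction modulo a Gröbner basis.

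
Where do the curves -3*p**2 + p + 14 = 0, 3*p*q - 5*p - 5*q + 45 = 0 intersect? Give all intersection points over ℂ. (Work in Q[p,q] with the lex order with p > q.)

{(7/3, -50/3), (-2, 5)}

Compute a lex Gröbner basis by Buchberger's algorithm.
f_1 = -3*p**2 + p + 14, LT = p**2.
f_2 = 3*p*q - 5*p - 5*q + 45, LT = p*q.

S(f_1,f_2): lcm = p**2*q. S = 5/3*p**2 + 4/3*p*q - 15*p - 14/3*q.
  leading term p**2: subtract (-5/9)·f_1 from 5/3*p**2 + 4/3*p*q - 15*p - 14/3*q → 4/3*p*q - 130/9*p - 14/3*q + 70/9
  leading term p*q: subtract (4/9)·f_2 from 4/3*p*q - 130/9*p - 14/3*q + 70/9 → -110/9*p - 22/9*q - 110/9
  leading term p: no divisor's leading term divides it; move -110/9*p to the remainder.
  leading term q: no divisor's leading term divides it; move -22/9*q to the remainder.
  leading term 1: no divisor's leading term divides it; move -110/9 to the remainder.
  remainder -110/9*p - 22/9*q - 110/9 ≠ 0; add h_3 = -110/9*p - 22/9*q - 110/9 to the basis.

S(f_2,h_3): lcm = p*q. S = -5/3*p - 1/5*q**2 - 8/3*q + 15.
  leading term p: subtract (3/22)·h_3 from -5/3*p - 1/5*q**2 - 8/3*q + 15 → -1/5*q**2 - 7/3*q + 50/3
  leading term q**2: no divisor's leading term divides it; move -1/5*q**2 to the remainder.
  leading term q: no divisor's leading term divides it; move -7/3*q to the remainder.
  leading term 1: no divisor's leading term divides it; move 50/3 to the remainder.
  remainder -1/5*q**2 - 7/3*q + 50/3 ≠ 0; add h_4 = -1/5*q**2 - 7/3*q + 50/3 to the basis.

The other S-polynomials (S(f_1,h_3), S(f_1,h_4), S(f_2,h_4), S(h_3,h_4)) all reduce to 0 modulo the current basis, so we have a Gröbner basis.
Inter-reduce: drop elements whose leading term is divisible by another's, tail-reduce, and make monic.
Reduced Gröbner basis: {p + 1/5*q + 1, q**2 + 35/3*q - 250/3}.

From the last basis element, q**2 + 35/3*q - 250/3 = 0, so q takes values in {-50/3, 5}. Each choice, substituted upward through the basis, yields the corresponding point(s) of the solution set.
  q = -50/3: the earlier basis element becomes p - 7/3 = 0, giving p = 7/3 — point (7/3, -50/3).
  q = 5: the earlier basis element becomes p + 2 = 0, giving p = -2 — point (-2, 5).
Check: every point annihilates each of the original generators.
This is the nonlinear analogue of row-reducing a linear system.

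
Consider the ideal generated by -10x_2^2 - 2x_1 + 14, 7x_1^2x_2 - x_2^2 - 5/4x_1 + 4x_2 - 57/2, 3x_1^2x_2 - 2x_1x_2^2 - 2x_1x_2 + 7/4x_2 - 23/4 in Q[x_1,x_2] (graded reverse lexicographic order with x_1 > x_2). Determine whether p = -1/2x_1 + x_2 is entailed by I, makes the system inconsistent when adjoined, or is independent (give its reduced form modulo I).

-1/2x_1 + x_2 lies in I (it reduces to 0).

First compute the reduced Gröbner basis of I by Buchberger's algorithm.
f_1 = -10x_2^2 - 2x_1 + 14, LT = x_2^2.
f_2 = 7x_1^2x_2 - x_2^2 - 5/4x_1 + 4x_2 - 57/2, LT = x_1^2x_2.
f_3 = 3x_1^2x_2 - 2x_1x_2^2 - 2x_1x_2 + 7/4x_2 - 23/4, LT = x_1^2x_2.

S(f_1,f_2): lcm = x_1^2x_2^2. S = 1/5x_1^3 + 1/7x_2^3 - 7/5x_1^2 + 5/28x_1x_2 - 4/7x_2^2 + 57/14x_2.
  reduce S modulo (f_1, f_2, f_3):
  remainder 1/5x_1^3 - 7/5x_1^2 + 3/20x_1x_2 + 4/35x_1 + 299/70x_2 - 4/5 ≠ 0; add h_4 = 1/5x_1^3 - 7/5x_1^2 + 3/20x_1x_2 + 4/35x_1 + 299/70x_2 - 4/5 to the basis.

S(f_1,f_3): lcm = x_1^2x_2^2. S = 2/3x_1x_2^3 + 1/5x_1^3 + 2/3x_1x_2^2 - 7/5x_1^2 - 7/12x_2^2 + 23/12x_2.
  reduce S modulo (f_1, f_2, f_3, h_4):
  remainder -2/15x_1^2 + 47/60x_1x_2 + 641/700x_1 - 319/140x_2 - 1231/2100 ≠ 0; add h_5 = -2/15x_1^2 + 47/60x_1x_2 + 641/700x_1 - 319/140x_2 - 1231/2100 to the basis.

S(f_2,f_3): lcm = x_1^2x_2. S = 2/3x_1x_2^2 + 2/3x_1x_2 - 1/7x_2^2 - 5/28x_1 - 1/84x_2 - 181/84.
  reduce S modulo (f_1, f_2, f_3, h_4, h_5):
  remainder -7/60x_1x_2 - 139/1050x_1 + 34/15x_2 - 619/350 ≠ 0; add h_6 = -7/60x_1x_2 - 139/1050x_1 + 34/15x_2 - 619/350 to the basis.

S(f_3,h_4): lcm = x_1^3x_2. S = -2/3x_1^2x_2^2 + 19/3x_1^2x_2 - 3/4x_1x_2^2 + 1/84x_1x_2 - 299/14x_2^2 - 23/12x_1 + 4x_2.
  reduce S modulo (f_1, f_2, f_3, h_4, h_5, h_6):
  remainder 1900573/823200x_1 + 244133/23520x_2 - 4115267/274400 ≠ 0; add h_7 = 1900573/823200x_1 + 244133/23520x_2 - 4115267/274400 to the basis.

S(h_4,h_5): lcm = x_1^3. S = 47/8x_1^2x_2 - 37/280x_1^2 - 915/56x_1x_2 - 153/40x_1 + 299/14x_2 - 4.
  reduce S modulo (f_1, f_2, f_3, h_4, h_5, h_6, h_7):
  remainder -1139210242783/2980098464x_2 + 1139210242783/2980098464 ≠ 0; add h_8 = -1139210242783/2980098464x_2 + 1139210242783/2980098464 to the basis.

The other S-polynomials (S(f_1,h_4), S(f_2,h_4), S(f_1,h_5), S(f_2,h_5), S(f_3,h_5), S(f_1,h_6), S(f_2,h_6), S(f_3,h_6), S(h_4,h_6), S(h_5,h_6), S(f_1,h_7), S(f_2,h_7), S(f_3,h_7), S(h_4,h_7), S(h_5,h_7), S(h_6,h_7), S(f_1,h_8), S(f_2,h_8), S(f_3,h_8), S(h_4,h_8), S(h_5,h_8), S(h_6,h_8), S(h_7,h_8)) all reduce to 0 modulo the current basis, so we have a Gröbner basis.
Inter-reduce: drop elements whose leading term is divisible by another's, tail-reduce, and make monic.
Reduced Gröbner basis: {x_1 - 2, x_2 - 1}.
Label its elements g_1 = x_1 - 2, g_2 = x_2 - 1.

Reduce p = -1/2x_1 + x_2 modulo G:
  leading term x_1: subtract (-1/2)·g_1 from -1/2x_1 + x_2 → x_2 - 1
  leading term x_2: subtract (1)·g_2 from x_2 - 1 → 0
  normal form = 0.
Since the normal form is 0, p ∈ I.

The remainder on division by a Gröbner basis is unique — it is the normal form.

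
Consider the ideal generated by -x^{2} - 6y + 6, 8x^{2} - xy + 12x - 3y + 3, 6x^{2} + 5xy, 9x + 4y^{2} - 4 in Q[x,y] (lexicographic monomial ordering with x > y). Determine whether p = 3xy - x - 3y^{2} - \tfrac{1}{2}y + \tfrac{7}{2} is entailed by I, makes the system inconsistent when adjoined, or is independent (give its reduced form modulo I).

3xy - x - 3y^{2} - \tfrac{1}{2}y + \tfrac{7}{2} lies in I (it reduces to 0).

First compute the reduced Gröbner basis of I by Buchberger's algorithm.
f_1 = -x^{2} - 6y + 6, LT = x^{2}.
f_2 = 8x^{2} - xy + 12x - 3y + 3, LT = x^{2}.
f_3 = 6x^{2} + 5xy, LT = x^{2}.
f_4 = 9x + 4y^{2} - 4, LT = x.

S(f_1,f_2): lcm = x^{2}. S = \tfrac{1}{8}xy - \tfrac{3}{2}x + \tfrac{51}{8}y - \tfrac{51}{8}.
  leading term xy: subtract (\tfrac{1}{72}y)·f_4 from \tfrac{1}{8}xy - \tfrac{3}{2}x + \tfrac{51}{8}y - \tfrac{51}{8} → -\tfrac{3}{2}x - \tfrac{1}{18}y^{3} + \tfrac{463}{72}y - \tfrac{51}{8}
  leading term x: subtract (-\tfrac{1}{6})·f_4 from -\tfrac{3}{2}x - \tfrac{1}{18}y^{3} + \tfrac{463}{72}y - \tfrac{51}{8} → -\tfrac{1}{18}y^{3} + \tfrac{2}{3}y^{2} + \tfrac{463}{72}y - \tfrac{169}{24}
  leading term y^{3}: no divisor's leading term divides it; move -\tfrac{1}{18}y^{3} to the remainder.
  leading term y^{2}: no divisor's leading term divides it; move \tfrac{2}{3}y^{2} to the remainder.
  leading term y: no divisor's leading term divides it; move \tfrac{463}{72}y to the remainder.
  leading term 1: no divisor's leading term divides it; move -\tfrac{169}{24} to the remainder.
  remainder -\tfrac{1}{18}y^{3} + \tfrac{2}{3}y^{2} + \tfrac{463}{72}y - \tfrac{169}{24} ≠ 0; add h_5 = -\tfrac{1}{18}y^{3} + \tfrac{2}{3}y^{2} + \tfrac{463}{72}y - \tfrac{169}{24} to the basis.

S(f_1,f_3): lcm = x^{2}. S = -\tfrac{5}{6}xy + 6y - 6.
  leading term xy: subtract (-\tfrac{5}{54}y)·f_4 from -\tfrac{5}{6}xy + 6y - 6 → \tfrac{10}{27}y^{3} + \tfrac{152}{27}y - 6
  leading term y^{3}: subtract (-\tfrac{20}{3})·h_5 from \tfrac{10}{27}y^{3} + \tfrac{152}{27}y - 6 → \tfrac{40}{9}y^{2} + \tfrac{97}{2}y - \tfrac{953}{18}
  leading term y^{2}: no divisor's leading term divides it; move \tfrac{40}{9}y^{2} to the remainder.
  leading term y: no divisor's leading term divides it; move \tfrac{97}{2}y to the remainder.
  leading term 1: no divisor's leading term divides it; move -\tfrac{953}{18} to the remainder.
  remainder \tfrac{40}{9}y^{2} + \tfrac{97}{2}y - \tfrac{953}{18} ≠ 0; add h_6 = \tfrac{40}{9}y^{2} + \tfrac{97}{2}y - \tfrac{953}{18} to the basis.

S(f_1,f_4): lcm = x^{2}. S = -\tfrac{4}{9}xy^{2} + \tfrac{4}{9}x + 6y - 6.
  leading term xy^{2}: subtract (-\tfrac{4}{81}y^{2})·f_4 from -\tfrac{4}{9}xy^{2} + \tfrac{4}{9}x + 6y - 6 → \tfrac{4}{9}x + \tfrac{16}{81}y^{4} - \tfrac{16}{81}y^{2} + 6y - 6
  leading term x: subtract (\tfrac{4}{81})·f_4 from \tfrac{4}{9}x + \tfrac{16}{81}y^{4} - \tfrac{16}{81}y^{2} + 6y - 6 → \tfrac{16}{81}y^{4} - \tfrac{32}{81}y^{2} + 6y - \tfrac{470}{81}
  leading term y^{4}: subtract (-\tfrac{32}{9}y)·h_5 from \tfrac{16}{81}y^{4} - \tfrac{32}{81}y^{2} + 6y - \tfrac{470}{81} → \tfrac{64}{27}y^{3} + \tfrac{1820}{81}y^{2} - \tfrac{514}{27}y - \tfrac{470}{81}
  leading term y^{3}: subtract (-\tfrac{128}{3})·h_5 from \tfrac{64}{27}y^{3} + \tfrac{1820}{81}y^{2} - \tfrac{514}{27}y - \tfrac{470}{81} → \tfrac{4124}{81}y^{2} + \tfrac{766}{3}y - \tfrac{24806}{81}
  leading term y^{2}: subtract (\tfrac{1031}{90})·h_6 from \tfrac{4124}{81}y^{2} + \tfrac{766}{3}y - \tfrac{24806}{81} → -\tfrac{54047}{180}y + \tfrac{54047}{180}
  leading term y: no divisor's leading term divides it; move -\tfrac{54047}{180}y to the remainder.
  leading term 1: no divisor's leading term divides it; move \tfrac{54047}{180} to the remainder.
  remainder -\tfrac{54047}{180}y + \tfrac{54047}{180} ≠ 0; add h_7 = -\tfrac{54047}{180}y + \tfrac{54047}{180} to the basis.

The other S-polynomials (S(f_2,f_3), S(f_2,f_4), S(f_3,f_4), S(f_1,h_5), S(f_2,h_5), S(f_3,h_5), S(f_4,h_5), S(f_1,h_6), S(f_2,h_6), S(f_3,h_6), S(f_4,h_6), S(h_5,h_6), S(f_1,h_7), S(f_2,h_7), S(f_3,h_7), S(f_4,h_7), S(h_5,h_7), S(h_6,h_7)) all reduce to 0 modulo the current basis, so we have a Gröbner basis.
Inter-reduce: drop elements whose leading term is divisible by another's, tail-reduce, and make monic.
Reduced Gröbner basis: {x, y - 1}.
Label its elements g_1 = x, g_2 = y - 1.

Reduce p = 3xy - x - 3y^{2} - \tfrac{1}{2}y + \tfrac{7}{2} modulo G:
  leading term xy: subtract (3y)·g_1 from 3xy - x - 3y^{2} - \tfrac{1}{2}y + \tfrac{7}{2} → -x - 3y^{2} - \tfrac{1}{2}y + \tfrac{7}{2}
  leading term x: subtract (-1)·g_1 from -x - 3y^{2} - \tfrac{1}{2}y + \tfrac{7}{2} → -3y^{2} - \tfrac{1}{2}y + \tfrac{7}{2}
  leading term y^{2}: subtract (-3y)·g_2 from -3y^{2} - \tfrac{1}{2}y + \tfrac{7}{2} → -\tfrac{7}{2}y + \tfrac{7}{2}
  leading term y: subtract (-\tfrac{7}{2})·g_2 from -\tfrac{7}{2}y + \tfrac{7}{2} → 0
  normal form = 0.
Since the normal form is 0, p ∈ I.

The remainder on division by a Gröbner basis is unique — it is the normal form.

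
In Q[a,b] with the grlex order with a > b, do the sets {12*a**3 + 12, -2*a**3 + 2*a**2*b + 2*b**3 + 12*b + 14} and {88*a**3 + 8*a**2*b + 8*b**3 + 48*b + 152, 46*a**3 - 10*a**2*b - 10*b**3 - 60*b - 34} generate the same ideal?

Yes, the ideals are equal.

Two ideals are equal iff their reduced Gröbner bases coincide (the reduced basis is unique for a fixed ordering).
Buchberger on the first generating set:
f_1 = 12*a**3 + 12, LT = a**3.
f_2 = -2*a**3 + 2*a**2*b + 2*b**3 + 12*b + 14, LT = a**3.

S(f_1,f_2): lcm = a**3. S = a**2*b + b**3 + 6*b + 8.
  leading term a**2*b: no divisor's leading term divides it; move a**2*b to the remainder.
  leading term b**3: no divisor's leading term divides it; move b**3 to the remainder.
  leading term b: no divisor's leading term divides it; move 6*b to the remainder.
  leading term 1: no divisor's leading term divides it; move 8 to the remainder.
  remainder a**2*b + b**3 + 6*b + 8 ≠ 0; add g_3 = a**2*b + b**3 + 6*b + 8 to the basis.

S(f_1,g_3): lcm = a**3*b. S = -a*b**3 - 6*a*b - 8*a + b.
  leading term a*b**3: no divisor's leading term divides it; move -a*b**3 to the remainder.
  leading term a*b: no divisor's leading term divides it; move -6*a*b to the remainder.
  leading term a: no divisor's leading term divides it; move -8*a to the remainder.
  leading term b: no divisor's leading term divides it; move b to the remainder.
  remainder -a*b**3 - 6*a*b - 8*a + b ≠ 0; add g_4 = -a*b**3 - 6*a*b - 8*a + b to the basis.

S(g_3,g_4): lcm = a**2*b**3. S = b**5 - 6*a**2*b + 6*b**3 - 8*a**2 + a*b + 8*b**2.
  leading term b**5: no divisor's leading term divides it; move b**5 to the remainder.
  leading term a**2*b: subtract (-6)·g_3 from -6*a**2*b + 6*b**3 - 8*a**2 + a*b + 8*b**2 → 12*b**3 - 8*a**2 + a*b + 8*b**2 + 36*b + 48
  leading term b**3: no divisor's leading term divides it; move 12*b**3 to the remainder.
  leading term a**2: no divisor's leading term divides it; move -8*a**2 to the remainder.
  leading term a*b: no divisor's leading term divides it; move a*b to the remainder.
  leading term b**2: no divisor's leading term divides it; move 8*b**2 to the remainder.
  leading term b: no divisor's leading term divides it; move 36*b to the remainder.
  leading term 1: no divisor's leading term divides it; move 48 to the remainder.
  remainder b**5 + 12*b**3 - 8*a**2 + a*b + 8*b**2 + 36*b + 48 ≠ 0; add g_5 = b**5 + 12*b**3 - 8*a**2 + a*b + 8*b**2 + 36*b + 48 to the basis.

The other S-polynomials (S(f_2,g_3), S(f_1,g_4), S(f_2,g_4), S(f_1,g_5), S(f_2,g_5), S(g_3,g_5), S(g_4,g_5)) all reduce to 0 modulo the current basis, so we have a Gröbner basis.
Inter-reduce: drop elements whose leading term is divisible by another's, tail-reduce, and make monic.
Reduced Gröbner basis: {b**5 + 12*b**3 - 8*a**2 + a*b + 8*b**2 + 36*b + 48, a*b**3 + 6*a*b + 8*a - b, a**3 + 1, a**2*b + b**3 + 6*b + 8}.

Buchberger on the second generating set:
h_1 = 88*a**3 + 8*a**2*b + 8*b**3 + 48*b + 152, LT = a**3.
h_2 = 46*a**3 - 10*a**2*b - 10*b**3 - 60*b - 34, LT = a**3.

S(h_1,h_2): lcm = a**3. S = 78/253*a**2*b + 78/253*b**3 + 468/253*b + 624/253.
  leading term a**2*b: no divisor's leading term divides it; move 78/253*a**2*b to the remainder.
  leading term b**3: no divisor's leading term divides it; move 78/253*b**3 to the remainder.
  leading term b: no divisor's leading term divides it; move 468/253*b to the remainder.
  leading term 1: no divisor's leading term divides it; move 624/253 to the remainder.
  remainder 78/253*a**2*b + 78/253*b**3 + 468/253*b + 624/253 ≠ 0; add k_3 = 78/253*a**2*b + 78/253*b**3 + 468/253*b + 624/253 to the basis.

S(h_1,k_3): lcm = a**3*b. S = 1/11*a**2*b**2 - a*b**3 + 1/11*b**4 - 6*a*b + 6/11*b**2 - 8*a + 19/11*b.
  leading term a**2*b**2: subtract (23/78*b)·k_3 from 1/11*a**2*b**2 - a*b**3 + 1/11*b**4 - 6*a*b + 6/11*b**2 - 8*a + 19/11*b → -a*b**3 - 6*a*b - 8*a + b
  leading term a*b**3: no divisor's leading term divides it; move -a*b**3 to the remainder.
  leading term a*b: no divisor's leading term divides it; move -6*a*b to the remainder.
  leading term a: no divisor's leading term divides it; move -8*a to the remainder.
  leading term b: no divisor's leading term divides it; move b to the remainder.
  remainder -a*b**3 - 6*a*b - 8*a + b ≠ 0; add k_4 = -a*b**3 - 6*a*b - 8*a + b to the basis.

S(k_3,k_4): lcm = a**2*b**3. S = b**5 - 6*a**2*b + 6*b**3 - 8*a**2 + a*b + 8*b**2.
  leading term b**5: no divisor's leading term divides it; move b**5 to the remainder.
  leading term a**2*b: subtract (-253/13)·k_3 from -6*a**2*b + 6*b**3 - 8*a**2 + a*b + 8*b**2 → 12*b**3 - 8*a**2 + a*b + 8*b**2 + 36*b + 48
  leading term b**3: no divisor's leading term divides it; move 12*b**3 to the remainder.
  leading term a**2: no divisor's leading term divides it; move -8*a**2 to the remainder.
  leading term a*b: no divisor's leading term divides it; move a*b to the remainder.
  leading term b**2: no divisor's leading term divides it; move 8*b**2 to the remainder.
  leading term b: no divisor's leading term divides it; move 36*b to the remainder.
  leading term 1: no divisor's leading term divides it; move 48 to the remainder.
  remainder b**5 + 12*b**3 - 8*a**2 + a*b + 8*b**2 + 36*b + 48 ≠ 0; add k_5 = b**5 + 12*b**3 - 8*a**2 + a*b + 8*b**2 + 36*b + 48 to the basis.

The other S-polynomials (S(h_2,k_3), S(h_1,k_4), S(h_2,k_4), S(h_1,k_5), S(h_2,k_5), S(k_3,k_5), S(k_4,k_5)) all reduce to 0 modulo the current basis, so we have a Gröbner basis.
Inter-reduce: drop elements whose leading term is divisible by another's, tail-reduce, and make monic.
Reduced Gröbner basis: {b**5 + 12*b**3 - 8*a**2 + a*b + 8*b**2 + 36*b + 48, a*b**3 + 6*a*b + 8*a - b, a**3 + 1, a**2*b + b**3 + 6*b + 8}.

Same reduced basis, so the two generating sets span the same ideal.
The same test decides containment: I ⊆ J iff every generator of I reduces to 0 modulo a Gröbner basis of J.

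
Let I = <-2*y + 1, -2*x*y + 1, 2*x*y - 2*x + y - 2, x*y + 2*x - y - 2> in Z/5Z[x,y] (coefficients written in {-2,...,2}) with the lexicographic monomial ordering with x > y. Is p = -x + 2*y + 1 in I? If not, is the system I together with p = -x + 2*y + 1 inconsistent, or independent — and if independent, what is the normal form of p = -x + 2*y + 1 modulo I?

Adjoining -x + 2*y + 1 makes the ideal the whole ring: the system is inconsistent.

First compute the reduced Gröbner basis of I by Buchberger's algorithm.
f_1 = -2*y + 1, LT = y.
f_2 = -2*x*y + 1, LT = x*y.
f_3 = 2*x*y - 2*x + y - 2, LT = x*y.
f_4 = x*y + 2*x - y - 2, LT = x*y.

S(f_1,f_2): lcm = x*y. S = 2*x - 2.
  reduce S modulo (f_1, f_2, f_3, f_4):
  remainder 2*x - 2 ≠ 0; add h_5 = 2*x - 2 to the basis.

The other S-polynomials (S(f_1,f_3), S(f_1,f_4), S(f_2,f_3), S(f_2,f_4), S(f_3,f_4), S(f_1,h_5), S(f_2,h_5), S(f_3,h_5), S(f_4,h_5)) all reduce to 0 modulo the current basis, so we have a Gröbner basis.
Inter-reduce: drop elements whose leading term is divisible by another's, tail-reduce, and make monic.
Reduced Gröbner basis: {x - 1, y + 2}.
Label its elements g_1 = x - 1, g_2 = y + 2.

Reduce p = -x + 2*y + 1 modulo G:
  leading term x: subtract (-1)·g_1 from -x + 2*y + 1 → 2*y
  leading term y: subtract (2)·g_2 from 2*y → 1
  leading term 1: no divisor's leading term divides it; move 1 to the remainder.
  normal form = 1.
The normal form is nonzero, so p ∉ I. Since p minus its normal form lies in I, I + (p) = I + (r) where r = 1; decide whether this ideal is the whole ring.
Here r = 1 is a nonzero constant, hence a unit: 1 ∈ I + (p), the Gröbner basis of I + (p) is {1}, and the enlarged system has no common solution — adjoining p is inconsistent.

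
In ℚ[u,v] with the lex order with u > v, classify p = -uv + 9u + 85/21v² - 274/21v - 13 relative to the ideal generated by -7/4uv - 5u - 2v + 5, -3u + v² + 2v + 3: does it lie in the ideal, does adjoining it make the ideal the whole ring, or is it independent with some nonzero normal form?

First compute the reduced Gröbner basis of I by Buchberger's algorithm.
f_1 = -7/4uv - 5u - 2v + 5, LT = uv.
f_2 = -3u + v² + 2v + 3, LT = u.

S(f_1,f_2): lcm = uv. S = 20/7u + ⅓v³ + ⅔v² + 15/7v - 20/7.
  leading term u: subtract (-20/21)·f_2 from 20/7u + ⅓v³ + ⅔v² + 15/7v - 20/7 → ⅓v³ + 34/21v² + 85/21v
  leading term v³: no divisor's leading term divides it; move ⅓v³ to the remainder.
  leading term v²: no divisor's leading term divides it; move 34/21v² to the remainder.
  leading term v: no divisor's leading term divides it; move 85/21v to the remainder.
  remainder ⅓v³ + 34/21v² + 85/21v ≠ 0; add h_3 = ⅓v³ + 34/21v² + 85/21v to the basis.

The other S-polynomials (S(f_1,h_3), S(f_2,h_3)) all reduce to 0 modulo the current basis, so we have a Gröbner basis.
Inter-reduce: drop elements whose leading term is divisible by another's, tail-reduce, and make monic.
Reduced Gröbner basis: {u - ⅓v² - ⅔v - 1, v³ + 34/7v² + 85/7v}.
Label its elements g_1 = u - ⅓v² - ⅔v - 1, g_2 = v³ + 34/7v² + 85/7v.

Reduce p = -uv + 9u + 85/21v² - 274/21v - 13 modulo G:
  leading term uv: subtract (-v)·g_1 from -uv + 9u + 85/21v² - 274/21v - 13 → 9u - ⅓v³ + 71/21v² - 295/21v - 13
  leading term u: subtract (9)·g_1 from 9u - ⅓v³ + 71/21v² - 295/21v - 13 → -⅓v³ + 134/21v² - 169/21v - 4
  leading term v³: subtract (-⅓)·g_2 from -⅓v³ + 134/21v² - 169/21v - 4 → 8v² - 4v - 4
  leading term v²: no divisor's leading term divides it; move 8v² to the remainder.
  leading term v: no divisor's leading term divides it; move -4v to the remainder.
  leading term 1: no divisor's leading term divides it; move -4 to the remainder.
  normal form = 8v² - 4v - 4.
The normal form is nonzero, so p ∉ I. Since p minus its normal form lies in I, I + (p) = I + (r) where r = 8v² - 4v - 4; decide whether this ideal is the whole ring.
Run Buchberger on G together with r (pairs among the g_i already reduce to 0 since G is a Gröbner basis):
g_1 = u - ⅓v² - ⅔v - 1, LT = u.
g_2 = v³ + 34/7v² + 85/7v, LT = v³.
r = 8v² - 4v - 4, LT = v².

S(g_2,r): lcm = v³. S = 75/14v² + 177/14v.
  leading term v²: subtract (75/112)·r from 75/14v² + 177/14v → 429/28v + 75/28
  leading term v: no divisor's leading term divides it; move 429/28v to the remainder.
  leading term 1: no divisor's leading term divides it; move 75/28 to the remainder.
  remainder 429/28v + 75/28 ≠ 0; add m_4 = 429/28v + 75/28 to the basis.

S(g_2,m_4): lcm = v³. S = 4687/1001v² + 85/7v.
  leading term v²: subtract (4687/8008)·r from 4687/1001v² + 85/7v → 28997/2002v + 4687/2002
  leading term v: subtract (57994/61347)·m_4 from 28997/2002v + 4687/2002 → -3906/20449
  leading term 1: no divisor's leading term divides it; move -3906/20449 to the remainder.
  remainder -3906/20449 ≠ 0; add m_5 = -3906/20449 to the basis.

The other S-polynomials (S(g_1,g_2), S(g_1,r), S(g_1,m_4), S(r,m_4), S(g_1,m_5), S(g_2,m_5), S(r,m_5), S(m_4,m_5)) all reduce to 0 modulo the current basis, so we have a Gröbner basis.
Inter-reduce: drop elements whose leading term is divisible by another's, tail-reduce, and make monic.
Reduced Gröbner basis: {1}.
The reduced Gröbner basis of I + (p) is {1}: the ideal is the whole ring, so the enlarged system has no common solution — adjoining p is inconsistent.

Ideal membership is decidable via reduction modulo a Gröbner basis.

Adjoining -uv + 9u + 85/21v² - 274/21v - 13 makes the ideal the whole ring: the system is inconsistent.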